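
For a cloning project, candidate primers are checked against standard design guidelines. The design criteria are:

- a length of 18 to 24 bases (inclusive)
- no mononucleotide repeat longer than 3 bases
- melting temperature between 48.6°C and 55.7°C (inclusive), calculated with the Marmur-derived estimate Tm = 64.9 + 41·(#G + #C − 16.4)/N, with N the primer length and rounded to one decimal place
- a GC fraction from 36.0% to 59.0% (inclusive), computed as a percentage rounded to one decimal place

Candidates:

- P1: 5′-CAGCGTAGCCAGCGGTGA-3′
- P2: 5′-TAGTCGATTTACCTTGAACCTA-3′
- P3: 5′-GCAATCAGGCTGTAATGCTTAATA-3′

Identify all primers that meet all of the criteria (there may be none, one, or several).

P1 (18 nt, A=4 T=2 G=7 C=5): length 18 ✓; longest run = 2 ✓; Tm = 64.9 + 41·(12 − 16.4)/18 = 54.9°C ✓; GC 12/18 = 66.7%, outside 36.0–59.0% ✗ — fails.
P2 (22 nt, A=6 T=8 G=3 C=5): length 22 ✓; longest run = 3 ✓; Tm = 64.9 + 41·(8 − 16.4)/22 = 49.2°C ✓; GC 8/22 = 36.4% ✓ — passes.
P3 (24 nt, A=8 T=7 G=5 C=4): length 24 ✓; longest run = 2 ✓; Tm = 64.9 + 41·(9 − 16.4)/24 = 52.3°C ✓; GC 9/24 = 37.5% ✓ — passes.

P2 and P3.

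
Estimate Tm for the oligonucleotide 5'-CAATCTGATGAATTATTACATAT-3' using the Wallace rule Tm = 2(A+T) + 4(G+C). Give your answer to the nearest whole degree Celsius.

56°C

Base counts: A=9, T=9, G=2, C=3 (length 23).
Tm = 2·(9+9) + 4·(2+3) = 2·18 + 4·5 = 36 + 20 = 56°C.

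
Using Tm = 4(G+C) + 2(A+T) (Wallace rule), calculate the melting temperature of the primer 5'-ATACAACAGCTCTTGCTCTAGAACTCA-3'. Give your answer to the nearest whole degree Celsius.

Base counts: A=9, T=7, G=3, C=8 (length 27).
Tm = 2·(9+7) + 4·(3+8) = 2·16 + 4·11 = 32 + 44 = 76°C.

76°C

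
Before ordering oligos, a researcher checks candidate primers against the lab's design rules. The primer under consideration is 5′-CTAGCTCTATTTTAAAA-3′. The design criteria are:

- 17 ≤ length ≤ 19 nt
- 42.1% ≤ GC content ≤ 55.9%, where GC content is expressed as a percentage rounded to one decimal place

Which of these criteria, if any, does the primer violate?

Fails: GC content.

Base counts: A=6, T=7, G=1, C=3 (length 17).
length: length 17 ✓
GC content: GC 4/17 = 23.5%, outside 42.1–55.9% ✗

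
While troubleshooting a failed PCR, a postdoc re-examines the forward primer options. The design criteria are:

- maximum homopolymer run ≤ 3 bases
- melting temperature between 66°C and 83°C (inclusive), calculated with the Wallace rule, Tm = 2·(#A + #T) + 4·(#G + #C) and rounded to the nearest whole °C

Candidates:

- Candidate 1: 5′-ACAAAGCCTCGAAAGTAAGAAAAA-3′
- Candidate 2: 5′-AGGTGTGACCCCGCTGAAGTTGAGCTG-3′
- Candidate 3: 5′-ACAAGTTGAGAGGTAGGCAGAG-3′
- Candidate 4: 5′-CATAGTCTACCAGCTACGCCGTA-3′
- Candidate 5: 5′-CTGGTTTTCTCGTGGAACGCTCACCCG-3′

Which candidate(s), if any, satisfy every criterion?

Candidate 3 and Candidate 4.

Candidate 1 (24 nt, A=14 T=2 G=4 C=4): longest run = 5, exceeds 3 ✗; Tm = 2·16 + 4·8 = 64°C, outside 66–83°C ✗ — fails.
Candidate 2 (27 nt, A=5 T=6 G=10 C=6): longest run = 4, exceeds 3 ✗; Tm = 2·11 + 4·16 = 86°C, outside 66–83°C ✗ — fails.
Candidate 3 (22 nt, A=8 T=3 G=9 C=2): longest run = 2 ✓; Tm = 2·11 + 4·11 = 66°C ✓ — passes.
Candidate 4 (23 nt, A=6 T=5 G=4 C=8): longest run = 2 ✓; Tm = 2·11 + 4·12 = 70°C ✓ — passes.
Candidate 5 (27 nt, A=3 T=8 G=7 C=9): longest run = 4, exceeds 3 ✗; Tm = 2·11 + 4·16 = 86°C, outside 66–83°C ✗ — fails.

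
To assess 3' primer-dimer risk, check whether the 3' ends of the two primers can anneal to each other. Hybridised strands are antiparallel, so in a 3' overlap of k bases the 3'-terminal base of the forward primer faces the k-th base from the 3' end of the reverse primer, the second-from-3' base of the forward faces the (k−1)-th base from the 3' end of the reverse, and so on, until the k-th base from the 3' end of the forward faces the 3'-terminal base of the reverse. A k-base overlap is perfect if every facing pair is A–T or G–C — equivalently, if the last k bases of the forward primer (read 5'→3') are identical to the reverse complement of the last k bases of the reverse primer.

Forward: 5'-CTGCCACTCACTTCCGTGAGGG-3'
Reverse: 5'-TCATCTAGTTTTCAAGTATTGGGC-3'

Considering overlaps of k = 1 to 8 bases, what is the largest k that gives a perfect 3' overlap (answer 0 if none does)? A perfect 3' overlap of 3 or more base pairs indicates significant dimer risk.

Last 8 bases (5'→3') — forward …CGTGAGGG, reverse …TATTGGGC.
Reverse complement of the reverse primer's last 8 bases: GCCCAATA; its first k bases are the reverse complement of the reverse primer's last k bases, so a perfect k-base overlap needs the forward primer's last k bases to equal them.
Comparing (forward last k vs required): k=1: G vs G ✓; k=2: GG vs GC ✗; k=3: GGG vs GCC ✗; k=4: AGGG vs GCCC ✗; k=5: GAGGG vs GCCCA ✗; k=6: TGAGGG vs GCCCAA ✗; k=7: GTGAGGG vs GCCCAAT ✗; k=8: CGTGAGGG vs GCCCAATA ✗.
Only k = 1 is perfect, so the longest perfect 3' overlap is 1.

Longest perfect overlap: 1 complementary base pair; below the dimer-risk threshold (threshold 3).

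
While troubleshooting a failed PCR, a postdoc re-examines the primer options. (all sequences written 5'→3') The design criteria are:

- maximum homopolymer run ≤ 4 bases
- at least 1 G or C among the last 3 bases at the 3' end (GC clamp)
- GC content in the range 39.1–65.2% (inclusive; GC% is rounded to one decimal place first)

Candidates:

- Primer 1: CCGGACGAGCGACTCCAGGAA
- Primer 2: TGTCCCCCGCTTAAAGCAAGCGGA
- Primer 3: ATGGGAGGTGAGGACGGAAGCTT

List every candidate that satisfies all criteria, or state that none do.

Primer 3 only.

Primer 1 (21 nt, A=6 T=1 G=7 C=7): longest run = 2 ✓; 3' end GAA has 1 G/C ✓; GC 14/21 = 66.7%, outside 39.1–65.2% ✗ — fails.
Primer 2 (24 nt, A=6 T=4 G=6 C=8): longest run = 5, exceeds 4 ✗; 3' end GGA has 2 G/C ✓; GC 14/24 = 58.3% ✓ — fails.
Primer 3 (23 nt, A=6 T=4 G=11 C=2): longest run = 3 ✓; 3' end CTT has 1 G/C ✓; GC 13/23 = 56.5% ✓ — passes.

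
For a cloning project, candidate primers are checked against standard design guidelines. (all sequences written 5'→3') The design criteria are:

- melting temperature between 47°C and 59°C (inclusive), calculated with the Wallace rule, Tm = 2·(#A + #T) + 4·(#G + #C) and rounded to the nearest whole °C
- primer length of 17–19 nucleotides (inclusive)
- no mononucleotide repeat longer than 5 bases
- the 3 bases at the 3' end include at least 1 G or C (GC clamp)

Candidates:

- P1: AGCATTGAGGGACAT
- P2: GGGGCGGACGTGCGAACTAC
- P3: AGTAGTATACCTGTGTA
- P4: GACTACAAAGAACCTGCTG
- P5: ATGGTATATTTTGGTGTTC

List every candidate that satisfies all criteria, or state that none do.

P1 (15 nt, A=5 T=3 G=5 C=2): Tm = 2·8 + 4·7 = 44°C, outside 47–59°C ✗; length 15, outside 17–19 ✗; longest run = 3 ✓; 3' end CAT has 1 G/C ✓ — fails.
P2 (20 nt, A=4 T=2 G=9 C=5): Tm = 2·6 + 4·14 = 68°C, outside 47–59°C ✗; length 20, outside 17–19 ✗; longest run = 4 ✓; 3' end TAC has 1 G/C ✓ — fails.
P3 (17 nt, A=5 T=6 G=4 C=2): Tm = 2·11 + 4·6 = 46°C, outside 47–59°C ✗; length 17 ✓; longest run = 2 ✓; 3' end GTA has 1 G/C ✓ — fails.
P4 (19 nt, A=7 T=3 G=4 C=5): Tm = 2·10 + 4·9 = 56°C ✓; length 19 ✓; longest run = 3 ✓; 3' end CTG has 2 G/C ✓ — passes.
P5 (19 nt, A=3 T=10 G=5 C=1): Tm = 2·13 + 4·6 = 50°C ✓; length 19 ✓; longest run = 4 ✓; 3' end TTC has 1 G/C ✓ — passes.

P4 and P5.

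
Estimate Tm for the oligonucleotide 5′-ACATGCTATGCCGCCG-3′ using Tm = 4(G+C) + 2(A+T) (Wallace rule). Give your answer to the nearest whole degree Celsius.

Base counts: A=3, T=3, G=4, C=6 (length 16).
Tm = 2·(3+3) + 4·(4+6) = 2·6 + 4·10 = 12 + 40 = 52°C.

52°C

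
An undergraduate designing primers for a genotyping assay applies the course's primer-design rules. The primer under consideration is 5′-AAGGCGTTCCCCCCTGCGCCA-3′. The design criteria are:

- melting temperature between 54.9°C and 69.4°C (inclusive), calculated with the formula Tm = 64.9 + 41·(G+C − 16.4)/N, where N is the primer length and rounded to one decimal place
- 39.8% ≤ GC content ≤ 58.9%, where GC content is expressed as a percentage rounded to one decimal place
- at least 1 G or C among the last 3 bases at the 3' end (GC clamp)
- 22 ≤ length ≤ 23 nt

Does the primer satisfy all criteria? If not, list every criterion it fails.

Fails: GC content, length.

Base counts: A=3, T=3, G=5, C=10 (length 21).
Tm: Tm = 64.9 + 41·(15 − 16.4)/21 = 62.2°C ✓
GC content: GC 15/21 = 71.4%, outside 39.8–58.9% ✗
GC clamp: 3' end CCA has 2 G/C ✓
length: length 21, outside 22–23 ✗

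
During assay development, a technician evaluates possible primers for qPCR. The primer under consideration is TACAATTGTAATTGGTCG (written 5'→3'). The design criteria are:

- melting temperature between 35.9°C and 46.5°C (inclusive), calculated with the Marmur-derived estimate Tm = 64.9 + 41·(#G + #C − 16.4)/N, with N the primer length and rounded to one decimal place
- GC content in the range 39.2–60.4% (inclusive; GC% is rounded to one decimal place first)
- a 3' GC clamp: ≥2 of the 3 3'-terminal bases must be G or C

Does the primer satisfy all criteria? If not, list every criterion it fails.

Fails: GC content.

Base counts: A=5, T=7, G=4, C=2 (length 18).
Tm: Tm = 64.9 + 41·(6 − 16.4)/18 = 41.2°C ✓
GC content: GC 6/18 = 33.3%, outside 39.2–60.4% ✗
GC clamp: 3' end TCG has 2 G/C ✓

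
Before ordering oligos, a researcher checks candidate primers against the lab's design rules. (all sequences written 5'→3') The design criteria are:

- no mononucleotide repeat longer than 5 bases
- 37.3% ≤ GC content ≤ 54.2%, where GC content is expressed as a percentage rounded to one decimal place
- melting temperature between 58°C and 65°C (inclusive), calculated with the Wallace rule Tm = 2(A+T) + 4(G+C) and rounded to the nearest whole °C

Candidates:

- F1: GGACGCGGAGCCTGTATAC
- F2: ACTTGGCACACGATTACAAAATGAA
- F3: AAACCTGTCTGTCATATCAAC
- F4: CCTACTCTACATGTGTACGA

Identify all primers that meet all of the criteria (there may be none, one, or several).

F3 and F4.

F1 (19 nt, A=4 T=3 G=7 C=5): longest run = 2 ✓; GC 12/19 = 63.2%, outside 37.3–54.2% ✗; Tm = 2·7 + 4·12 = 62°C ✓ — fails.
F2 (25 nt, A=11 T=5 G=4 C=5): longest run = 4 ✓; GC 9/25 = 36.0%, outside 37.3–54.2% ✗; Tm = 2·16 + 4·9 = 68°C, outside 58–65°C ✗ — fails.
F3 (21 nt, A=7 T=6 G=2 C=6): longest run = 3 ✓; GC 8/21 = 38.1% ✓; Tm = 2·13 + 4·8 = 58°C ✓ — passes.
F4 (20 nt, A=5 T=6 G=3 C=6): longest run = 2 ✓; GC 9/20 = 45.0% ✓; Tm = 2·11 + 4·9 = 58°C ✓ — passes.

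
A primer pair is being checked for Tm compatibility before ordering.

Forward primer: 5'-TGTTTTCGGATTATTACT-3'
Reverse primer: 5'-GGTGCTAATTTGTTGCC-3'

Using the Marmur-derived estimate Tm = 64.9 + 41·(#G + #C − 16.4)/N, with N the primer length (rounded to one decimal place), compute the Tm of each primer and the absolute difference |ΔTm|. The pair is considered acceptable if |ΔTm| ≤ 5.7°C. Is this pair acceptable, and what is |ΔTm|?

|ΔTm| = 5.7°C; the pair is acceptable.

Forward: G+C = 5, N = 18 → Tm = 64.9 + 41·(5 − 16.4)/18 = 38.9°C.
Reverse: G+C = 8, N = 17 → Tm = 64.9 + 41·(8 − 16.4)/17 = 44.6°C.
|ΔTm| = |38.9 − 44.6| = 5.7°C, ≤ 5.7°C.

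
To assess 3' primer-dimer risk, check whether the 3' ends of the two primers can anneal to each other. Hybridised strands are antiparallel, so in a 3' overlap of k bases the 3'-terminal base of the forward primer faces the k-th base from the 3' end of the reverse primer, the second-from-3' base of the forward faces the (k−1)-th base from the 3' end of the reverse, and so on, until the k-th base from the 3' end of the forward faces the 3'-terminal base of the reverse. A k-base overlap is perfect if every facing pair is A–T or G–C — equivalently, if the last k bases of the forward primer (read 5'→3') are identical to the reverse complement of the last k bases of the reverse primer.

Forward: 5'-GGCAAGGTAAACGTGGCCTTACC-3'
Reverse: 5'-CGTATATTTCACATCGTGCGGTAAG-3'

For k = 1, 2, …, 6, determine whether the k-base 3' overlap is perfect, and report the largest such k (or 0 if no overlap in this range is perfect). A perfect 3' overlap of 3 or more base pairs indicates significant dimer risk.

Last 6 bases (5'→3') — forward …CTTACC, reverse …GGTAAG.
Reverse complement of the reverse primer's last 6 bases: CTTACC; its first k bases are the reverse complement of the reverse primer's last k bases, so a perfect k-base overlap needs the forward primer's last k bases to equal them.
Comparing (forward last k vs required): k=1: C vs C ✓; k=2: CC vs CT ✗; k=3: ACC vs CTT ✗; k=4: TACC vs CTTA ✗; k=5: TTACC vs CTTAC ✗; k=6: CTTACC vs CTTACC ✓.
Perfect overlaps at k = 1, 6; the largest is 6.

Longest perfect overlap: 6 complementary base pairs; significant dimer risk (threshold 3).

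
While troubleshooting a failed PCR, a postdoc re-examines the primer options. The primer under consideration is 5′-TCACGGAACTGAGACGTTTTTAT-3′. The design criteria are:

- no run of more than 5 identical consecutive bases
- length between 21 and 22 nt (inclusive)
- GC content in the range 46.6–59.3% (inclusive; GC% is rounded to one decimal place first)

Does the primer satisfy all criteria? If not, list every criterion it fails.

Fails: length, GC content.

Base counts: A=6, T=8, G=5, C=4 (length 23).
homopolymer run: longest run = 5 ✓
length: length 23, outside 21–22 ✗
GC content: GC 9/23 = 39.1%, outside 46.6–59.3% ✗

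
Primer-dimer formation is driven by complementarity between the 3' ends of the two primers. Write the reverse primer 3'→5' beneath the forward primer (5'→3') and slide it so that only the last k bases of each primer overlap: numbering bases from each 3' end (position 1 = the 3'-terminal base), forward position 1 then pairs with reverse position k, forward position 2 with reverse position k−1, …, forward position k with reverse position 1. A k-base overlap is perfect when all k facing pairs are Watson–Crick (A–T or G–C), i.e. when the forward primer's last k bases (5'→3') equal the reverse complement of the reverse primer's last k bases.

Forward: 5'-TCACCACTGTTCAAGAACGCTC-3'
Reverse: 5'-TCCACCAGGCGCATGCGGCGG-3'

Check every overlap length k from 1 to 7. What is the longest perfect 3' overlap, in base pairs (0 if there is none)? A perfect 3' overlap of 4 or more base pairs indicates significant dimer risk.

Longest perfect overlap: 1 complementary base pair; below the dimer-risk threshold (threshold 4).

Last 7 bases (5'→3') — forward …AACGCTC, reverse …GCGGCGG.
Reverse complement of the reverse primer's last 7 bases: CCGCCGC; its first k bases are the reverse complement of the reverse primer's last k bases, so a perfect k-base overlap needs the forward primer's last k bases to equal them.
Comparing (forward last k vs required): k=1: C vs C ✓; k=2: TC vs CC ✗; k=3: CTC vs CCG ✗; k=4: GCTC vs CCGC ✗; k=5: CGCTC vs CCGCC ✗; k=6: ACGCTC vs CCGCCG ✗; k=7: AACGCTC vs CCGCCGC ✗.
Only k = 1 is perfect, so the longest perfect 3' overlap is 1.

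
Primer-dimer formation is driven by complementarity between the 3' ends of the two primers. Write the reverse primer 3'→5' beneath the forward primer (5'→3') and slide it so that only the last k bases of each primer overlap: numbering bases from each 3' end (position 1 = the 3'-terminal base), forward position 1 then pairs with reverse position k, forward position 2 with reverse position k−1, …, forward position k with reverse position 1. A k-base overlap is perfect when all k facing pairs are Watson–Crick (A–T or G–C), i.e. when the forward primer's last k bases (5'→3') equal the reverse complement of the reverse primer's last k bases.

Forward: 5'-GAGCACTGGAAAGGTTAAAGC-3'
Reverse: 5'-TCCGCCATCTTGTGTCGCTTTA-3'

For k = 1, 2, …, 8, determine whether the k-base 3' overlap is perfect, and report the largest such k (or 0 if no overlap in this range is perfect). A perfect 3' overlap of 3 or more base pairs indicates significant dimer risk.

Longest perfect overlap: 6 complementary base pairs; significant dimer risk (threshold 3).

Last 8 bases (5'→3') — forward …GTTAAAGC, reverse …TCGCTTTA.
Reverse complement of the reverse primer's last 8 bases: TAAAGCGA; its first k bases are the reverse complement of the reverse primer's last k bases, so a perfect k-base overlap needs the forward primer's last k bases to equal them.
Comparing (forward last k vs required): k=1: C vs T ✗; k=2: GC vs TA ✗; k=3: AGC vs TAA ✗; k=4: AAGC vs TAAA ✗; k=5: AAAGC vs TAAAG ✗; k=6: TAAAGC vs TAAAGC ✓; k=7: TTAAAGC vs TAAAGCG ✗; k=8: GTTAAAGC vs TAAAGCGA ✗.
Only k = 6 is perfect, so the longest perfect 3' overlap is 6.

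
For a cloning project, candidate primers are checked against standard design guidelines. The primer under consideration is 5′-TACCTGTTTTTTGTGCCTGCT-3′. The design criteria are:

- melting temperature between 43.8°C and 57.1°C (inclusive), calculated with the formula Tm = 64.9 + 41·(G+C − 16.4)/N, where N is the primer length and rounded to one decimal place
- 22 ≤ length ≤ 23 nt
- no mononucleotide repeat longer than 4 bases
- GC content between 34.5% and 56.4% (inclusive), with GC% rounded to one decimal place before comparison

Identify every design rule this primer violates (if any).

Base counts: A=1, T=11, G=4, C=5 (length 21).
Tm: Tm = 64.9 + 41·(9 − 16.4)/21 = 50.5°C ✓
length: length 21, outside 22–23 ✗
homopolymer run: longest run = 6, exceeds 4 ✗
GC content: GC 9/21 = 42.9% ✓

Fails: length, homopolymer run.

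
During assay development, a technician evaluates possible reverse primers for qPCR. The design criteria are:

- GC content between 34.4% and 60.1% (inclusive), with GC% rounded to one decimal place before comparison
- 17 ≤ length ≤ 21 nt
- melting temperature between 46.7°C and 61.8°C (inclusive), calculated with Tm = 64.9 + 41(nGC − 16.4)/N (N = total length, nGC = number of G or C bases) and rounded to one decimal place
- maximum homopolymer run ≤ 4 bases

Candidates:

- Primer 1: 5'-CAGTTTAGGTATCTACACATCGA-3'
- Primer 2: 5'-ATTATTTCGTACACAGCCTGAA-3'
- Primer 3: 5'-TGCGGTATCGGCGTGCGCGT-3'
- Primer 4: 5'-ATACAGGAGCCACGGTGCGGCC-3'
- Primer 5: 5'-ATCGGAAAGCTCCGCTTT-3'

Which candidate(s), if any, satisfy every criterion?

Primer 1 (23 nt, A=7 T=7 G=4 C=5): GC 9/23 = 39.1% ✓; length 23, outside 17–21 ✗; Tm = 64.9 + 41·(9 − 16.4)/23 = 51.7°C ✓; longest run = 3 ✓ — fails.
Primer 2 (22 nt, A=7 T=7 G=3 C=5): GC 8/22 = 36.4% ✓; length 22, outside 17–21 ✗; Tm = 64.9 + 41·(8 − 16.4)/22 = 49.2°C ✓; longest run = 3 ✓ — fails.
Primer 3 (20 nt, A=1 T=5 G=9 C=5): GC 14/20 = 70.0%, outside 34.4–60.1% ✗; length 20 ✓; Tm = 64.9 + 41·(14 − 16.4)/20 = 60.0°C ✓; longest run = 2 ✓ — fails.
Primer 4 (22 nt, A=5 T=2 G=8 C=7): GC 15/22 = 68.2%, outside 34.4–60.1% ✗; length 22, outside 17–21 ✗; Tm = 64.9 + 41·(15 − 16.4)/22 = 62.3°C, outside 46.7–61.8°C ✗; longest run = 2 ✓ — fails.
Primer 5 (18 nt, A=4 T=5 G=4 C=5): GC 9/18 = 50.0% ✓; length 18 ✓; Tm = 64.9 + 41·(9 − 16.4)/18 = 48.0°C ✓; longest run = 3 ✓ — passes.

Primer 5 only.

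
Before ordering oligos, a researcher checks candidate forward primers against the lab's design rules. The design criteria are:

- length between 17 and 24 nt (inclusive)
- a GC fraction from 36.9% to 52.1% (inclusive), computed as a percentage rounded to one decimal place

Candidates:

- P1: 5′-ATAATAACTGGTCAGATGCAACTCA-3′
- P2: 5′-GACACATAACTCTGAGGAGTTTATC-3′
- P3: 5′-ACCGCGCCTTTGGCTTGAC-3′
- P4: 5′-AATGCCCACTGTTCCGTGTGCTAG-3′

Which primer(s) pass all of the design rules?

None of the candidates satisfy all criteria.

P1 (25 nt, A=10 T=6 G=4 C=5): length 25, outside 17–24 ✗; GC 9/25 = 36.0%, outside 36.9–52.1% ✗ — fails.
P2 (25 nt, A=8 T=7 G=5 C=5): length 25, outside 17–24 ✗; GC 10/25 = 40.0% ✓ — fails.
P3 (19 nt, A=2 T=5 G=5 C=7): length 19 ✓; GC 12/19 = 63.2%, outside 36.9–52.1% ✗ — fails.
P4 (24 nt, A=4 T=7 G=6 C=7): length 24 ✓; GC 13/24 = 54.2%, outside 36.9–52.1% ✗ — fails.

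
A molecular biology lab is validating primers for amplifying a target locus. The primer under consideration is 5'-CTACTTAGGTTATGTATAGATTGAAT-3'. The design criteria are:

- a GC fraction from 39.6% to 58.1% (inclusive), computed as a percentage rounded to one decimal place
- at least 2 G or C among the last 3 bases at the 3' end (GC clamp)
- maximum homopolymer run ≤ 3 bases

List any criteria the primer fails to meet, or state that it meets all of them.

Base counts: A=8, T=11, G=5, C=2 (length 26).
GC content: GC 7/26 = 26.9%, outside 39.6–58.1% ✗
GC clamp: 3' end AAT has 0 G/C, need ≥2 ✗
homopolymer run: longest run = 2 ✓

Fails: GC content, GC clamp.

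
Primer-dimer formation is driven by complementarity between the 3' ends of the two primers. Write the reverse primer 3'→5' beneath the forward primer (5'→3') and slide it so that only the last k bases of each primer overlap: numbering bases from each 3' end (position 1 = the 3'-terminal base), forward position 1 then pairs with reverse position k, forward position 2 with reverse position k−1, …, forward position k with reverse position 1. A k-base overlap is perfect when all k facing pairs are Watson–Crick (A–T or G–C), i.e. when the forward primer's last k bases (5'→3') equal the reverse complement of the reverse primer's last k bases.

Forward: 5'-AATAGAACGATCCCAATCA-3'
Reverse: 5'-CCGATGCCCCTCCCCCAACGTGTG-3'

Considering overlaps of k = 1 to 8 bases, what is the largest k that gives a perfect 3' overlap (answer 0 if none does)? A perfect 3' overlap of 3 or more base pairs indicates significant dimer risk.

Last 8 bases (5'→3') — forward …CCCAATCA, reverse …AACGTGTG.
Reverse complement of the reverse primer's last 8 bases: CACACGTT; its first k bases are the reverse complement of the reverse primer's last k bases, so a perfect k-base overlap needs the forward primer's last k bases to equal them.
Comparing (forward last k vs required): k=1: A vs C ✗; k=2: CA vs CA ✓; k=3: TCA vs CAC ✗; k=4: ATCA vs CACA ✗; k=5: AATCA vs CACAC ✗; k=6: CAATCA vs CACACG ✗; k=7: CCAATCA vs CACACGT ✗; k=8: CCCAATCA vs CACACGTT ✗.
Only k = 2 is perfect, so the longest perfect 3' overlap is 2.

Longest perfect overlap: 2 complementary base pairs; below the dimer-risk threshold (threshold 3).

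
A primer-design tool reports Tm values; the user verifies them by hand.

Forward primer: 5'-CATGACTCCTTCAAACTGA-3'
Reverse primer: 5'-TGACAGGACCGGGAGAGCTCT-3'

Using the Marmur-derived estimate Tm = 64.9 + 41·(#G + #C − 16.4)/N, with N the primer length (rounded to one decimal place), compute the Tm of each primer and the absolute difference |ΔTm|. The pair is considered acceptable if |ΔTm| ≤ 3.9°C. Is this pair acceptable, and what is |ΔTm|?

Forward: G+C = 8, N = 19 → Tm = 64.9 + 41·(8 − 16.4)/19 = 46.8°C.
Reverse: G+C = 13, N = 21 → Tm = 64.9 + 41·(13 − 16.4)/21 = 58.3°C.
|ΔTm| = |46.8 − 58.3| = 11.5°C, > 3.9°C.

|ΔTm| = 11.5°C; the pair is not acceptable.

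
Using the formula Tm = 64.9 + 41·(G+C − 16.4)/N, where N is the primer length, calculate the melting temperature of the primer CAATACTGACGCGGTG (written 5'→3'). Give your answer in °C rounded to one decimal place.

Base counts: A=4, T=3, G=5, C=4; G+C = 9, N = 16.
Tm = 64.9 + 41·(9 − 16.4)/16 = 64.9 + -303.40/16 = 45.9°C.

45.9°C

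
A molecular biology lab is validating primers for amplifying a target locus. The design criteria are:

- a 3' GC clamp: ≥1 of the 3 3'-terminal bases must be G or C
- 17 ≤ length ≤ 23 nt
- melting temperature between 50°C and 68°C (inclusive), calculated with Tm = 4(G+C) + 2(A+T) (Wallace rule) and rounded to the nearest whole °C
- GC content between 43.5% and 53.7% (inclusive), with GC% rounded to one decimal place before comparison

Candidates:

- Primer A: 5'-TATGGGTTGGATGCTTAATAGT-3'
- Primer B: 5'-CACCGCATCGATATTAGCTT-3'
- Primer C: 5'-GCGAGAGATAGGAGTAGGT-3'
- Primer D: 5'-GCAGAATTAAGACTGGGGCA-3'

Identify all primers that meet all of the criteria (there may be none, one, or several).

Primer A (22 nt, A=5 T=9 G=7 C=1): 3' end AGT has 1 G/C ✓; length 22 ✓; Tm = 2·14 + 4·8 = 60°C ✓; GC 8/22 = 36.4%, outside 43.5–53.7% ✗ — fails.
Primer B (20 nt, A=5 T=6 G=3 C=6): 3' end CTT has 1 G/C ✓; length 20 ✓; Tm = 2·11 + 4·9 = 58°C ✓; GC 9/20 = 45.0% ✓ — passes.
Primer C (19 nt, A=6 T=3 G=9 C=1): 3' end GGT has 2 G/C ✓; length 19 ✓; Tm = 2·9 + 4·10 = 58°C ✓; GC 10/19 = 52.6% ✓ — passes.
Primer D (20 nt, A=7 T=3 G=7 C=3): 3' end GCA has 2 G/C ✓; length 20 ✓; Tm = 2·10 + 4·10 = 60°C ✓; GC 10/20 = 50.0% ✓ — passes.

Primer B, Primer C and Primer D.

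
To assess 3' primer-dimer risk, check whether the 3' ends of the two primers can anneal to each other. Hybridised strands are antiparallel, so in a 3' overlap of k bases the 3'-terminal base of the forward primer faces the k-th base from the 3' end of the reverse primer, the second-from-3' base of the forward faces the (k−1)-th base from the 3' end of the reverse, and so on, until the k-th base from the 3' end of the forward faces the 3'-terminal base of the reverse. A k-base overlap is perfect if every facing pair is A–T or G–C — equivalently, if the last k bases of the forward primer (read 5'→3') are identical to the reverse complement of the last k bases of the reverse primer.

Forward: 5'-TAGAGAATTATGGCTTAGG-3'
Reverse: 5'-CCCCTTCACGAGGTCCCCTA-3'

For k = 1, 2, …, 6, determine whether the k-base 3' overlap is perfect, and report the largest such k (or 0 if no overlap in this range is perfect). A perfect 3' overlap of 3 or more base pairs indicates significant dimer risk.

Last 6 bases (5'→3') — forward …CTTAGG, reverse …CCCCTA.
Reverse complement of the reverse primer's last 6 bases: TAGGGG; its first k bases are the reverse complement of the reverse primer's last k bases, so a perfect k-base overlap needs the forward primer's last k bases to equal them.
Comparing (forward last k vs required): k=1: G vs T ✗; k=2: GG vs TA ✗; k=3: AGG vs TAG ✗; k=4: TAGG vs TAGG ✓; k=5: TTAGG vs TAGGG ✗; k=6: CTTAGG vs TAGGGG ✗.
Only k = 4 is perfect, so the longest perfect 3' overlap is 4.

Longest perfect overlap: 4 complementary base pairs; significant dimer risk (threshold 3).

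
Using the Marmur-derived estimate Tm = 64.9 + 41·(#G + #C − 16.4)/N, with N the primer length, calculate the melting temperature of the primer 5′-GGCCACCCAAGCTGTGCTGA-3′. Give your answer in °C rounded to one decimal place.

57.9°C

Base counts: A=4, T=3, G=6, C=7; G+C = 13, N = 20.
Tm = 64.9 + 41·(13 − 16.4)/20 = 64.9 + -139.40/20 = 57.9°C.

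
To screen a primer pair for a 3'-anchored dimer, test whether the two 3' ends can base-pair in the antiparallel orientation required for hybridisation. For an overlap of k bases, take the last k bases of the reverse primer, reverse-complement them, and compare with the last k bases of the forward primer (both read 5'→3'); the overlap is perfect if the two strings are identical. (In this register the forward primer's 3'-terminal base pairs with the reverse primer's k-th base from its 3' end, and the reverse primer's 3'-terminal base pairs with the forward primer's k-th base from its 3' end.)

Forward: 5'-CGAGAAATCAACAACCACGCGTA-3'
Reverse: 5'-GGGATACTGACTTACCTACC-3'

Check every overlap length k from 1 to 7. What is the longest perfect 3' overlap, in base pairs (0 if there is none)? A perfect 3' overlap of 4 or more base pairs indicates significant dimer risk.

Longest perfect overlap: 0 complementary base pairs; below the dimer-risk threshold (threshold 4).

Last 7 bases (5'→3') — forward …ACGCGTA, reverse …ACCTACC.
Reverse complement of the reverse primer's last 7 bases: GGTAGGT; its first k bases are the reverse complement of the reverse primer's last k bases, so a perfect k-base overlap needs the forward primer's last k bases to equal them.
Comparing (forward last k vs required): k=1: A vs G ✗; k=2: TA vs GG ✗; k=3: GTA vs GGT ✗; k=4: CGTA vs GGTA ✗; k=5: GCGTA vs GGTAG ✗; k=6: CGCGTA vs GGTAGG ✗; k=7: ACGCGTA vs GGTAGGT ✗.
No overlap length from 1 to 7 is perfect, so the longest perfect 3' overlap is 0.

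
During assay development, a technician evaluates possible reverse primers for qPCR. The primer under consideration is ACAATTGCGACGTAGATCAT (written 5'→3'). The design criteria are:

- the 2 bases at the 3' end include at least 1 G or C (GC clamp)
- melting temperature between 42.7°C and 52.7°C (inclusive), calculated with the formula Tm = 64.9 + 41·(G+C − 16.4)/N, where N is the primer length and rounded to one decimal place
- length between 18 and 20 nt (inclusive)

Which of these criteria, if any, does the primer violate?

Fails: GC clamp.

Base counts: A=7, T=5, G=4, C=4 (length 20).
GC clamp: 3' end AT has 0 G/C, need ≥1 ✗
Tm: Tm = 64.9 + 41·(8 − 16.4)/20 = 47.7°C ✓
length: length 20 ✓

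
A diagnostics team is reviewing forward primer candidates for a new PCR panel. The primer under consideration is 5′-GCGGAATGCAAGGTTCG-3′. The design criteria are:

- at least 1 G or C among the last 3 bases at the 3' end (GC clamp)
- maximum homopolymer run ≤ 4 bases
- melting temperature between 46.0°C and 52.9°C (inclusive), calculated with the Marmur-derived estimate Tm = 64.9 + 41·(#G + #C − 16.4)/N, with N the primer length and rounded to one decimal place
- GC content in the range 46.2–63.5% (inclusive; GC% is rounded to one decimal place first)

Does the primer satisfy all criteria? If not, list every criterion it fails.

Meets all criteria.

Base counts: A=4, T=3, G=7, C=3 (length 17).
GC clamp: 3' end TCG has 2 G/C ✓
homopolymer run: longest run = 2 ✓
Tm: Tm = 64.9 + 41·(10 − 16.4)/17 = 49.5°C ✓
GC content: GC 10/17 = 58.8% ✓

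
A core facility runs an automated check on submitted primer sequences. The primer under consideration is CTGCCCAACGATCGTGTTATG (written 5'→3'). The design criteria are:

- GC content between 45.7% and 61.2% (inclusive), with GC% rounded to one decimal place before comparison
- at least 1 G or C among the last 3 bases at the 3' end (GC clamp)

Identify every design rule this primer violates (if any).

Meets all criteria.

Base counts: A=4, T=6, G=5, C=6 (length 21).
GC content: GC 11/21 = 52.4% ✓
GC clamp: 3' end ATG has 1 G/C ✓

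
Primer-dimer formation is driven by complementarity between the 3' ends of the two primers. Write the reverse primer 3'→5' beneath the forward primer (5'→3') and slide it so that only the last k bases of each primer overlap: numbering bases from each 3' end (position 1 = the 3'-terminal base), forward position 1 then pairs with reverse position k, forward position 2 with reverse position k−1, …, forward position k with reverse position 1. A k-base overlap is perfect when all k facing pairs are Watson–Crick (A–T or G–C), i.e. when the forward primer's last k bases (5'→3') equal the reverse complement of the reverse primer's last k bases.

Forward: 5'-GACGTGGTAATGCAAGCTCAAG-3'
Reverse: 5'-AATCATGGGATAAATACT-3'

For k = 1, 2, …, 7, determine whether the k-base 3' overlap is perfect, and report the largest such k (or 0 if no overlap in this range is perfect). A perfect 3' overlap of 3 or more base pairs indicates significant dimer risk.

Longest perfect overlap: 2 complementary base pairs; below the dimer-risk threshold (threshold 3).

Last 7 bases (5'→3') — forward …GCTCAAG, reverse …AAATACT.
Reverse complement of the reverse primer's last 7 bases: AGTATTT; its first k bases are the reverse complement of the reverse primer's last k bases, so a perfect k-base overlap needs the forward primer's last k bases to equal them.
Comparing (forward last k vs required): k=1: G vs A ✗; k=2: AG vs AG ✓; k=3: AAG vs AGT ✗; k=4: CAAG vs AGTA ✗; k=5: TCAAG vs AGTAT ✗; k=6: CTCAAG vs AGTATT ✗; k=7: GCTCAAG vs AGTATTT ✗.
Only k = 2 is perfect, so the longest perfect 3' overlap is 2.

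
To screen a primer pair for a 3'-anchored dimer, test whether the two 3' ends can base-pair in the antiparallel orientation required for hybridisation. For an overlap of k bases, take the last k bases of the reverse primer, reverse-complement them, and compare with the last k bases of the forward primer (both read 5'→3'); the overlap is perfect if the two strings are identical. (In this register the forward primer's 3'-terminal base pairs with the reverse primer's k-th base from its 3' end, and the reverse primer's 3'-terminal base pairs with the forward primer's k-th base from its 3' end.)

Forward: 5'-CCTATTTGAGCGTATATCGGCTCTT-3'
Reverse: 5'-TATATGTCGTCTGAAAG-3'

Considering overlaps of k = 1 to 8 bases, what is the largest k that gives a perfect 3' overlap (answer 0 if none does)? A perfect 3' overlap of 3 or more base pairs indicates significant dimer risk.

Last 8 bases (5'→3') — forward …CGGCTCTT, reverse …TCTGAAAG.
Reverse complement of the reverse primer's last 8 bases: CTTTCAGA; its first k bases are the reverse complement of the reverse primer's last k bases, so a perfect k-base overlap needs the forward primer's last k bases to equal them.
Comparing (forward last k vs required): k=1: T vs C ✗; k=2: TT vs CT ✗; k=3: CTT vs CTT ✓; k=4: TCTT vs CTTT ✗; k=5: CTCTT vs CTTTC ✗; k=6: GCTCTT vs CTTTCA ✗; k=7: GGCTCTT vs CTTTCAG ✗; k=8: CGGCTCTT vs CTTTCAGA ✗.
Only k = 3 is perfect, so the longest perfect 3' overlap is 3.

Longest perfect overlap: 3 complementary base pairs; significant dimer risk (threshold 3).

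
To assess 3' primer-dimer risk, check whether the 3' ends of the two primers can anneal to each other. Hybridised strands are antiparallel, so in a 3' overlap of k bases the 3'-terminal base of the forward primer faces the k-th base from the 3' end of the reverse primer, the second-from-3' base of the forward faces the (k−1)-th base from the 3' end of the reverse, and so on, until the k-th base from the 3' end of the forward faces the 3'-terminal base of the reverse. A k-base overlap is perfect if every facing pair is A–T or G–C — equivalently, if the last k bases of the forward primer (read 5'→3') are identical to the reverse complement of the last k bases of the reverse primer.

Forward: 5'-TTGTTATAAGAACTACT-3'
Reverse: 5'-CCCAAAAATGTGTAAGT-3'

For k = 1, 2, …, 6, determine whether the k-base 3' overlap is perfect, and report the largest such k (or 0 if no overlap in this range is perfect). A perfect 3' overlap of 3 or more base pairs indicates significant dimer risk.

Longest perfect overlap: 3 complementary base pairs; significant dimer risk (threshold 3).

Last 6 bases (5'→3') — forward …ACTACT, reverse …GTAAGT.
Reverse complement of the reverse primer's last 6 bases: ACTTAC; its first k bases are the reverse complement of the reverse primer's last k bases, so a perfect k-base overlap needs the forward primer's last k bases to equal them.
Comparing (forward last k vs required): k=1: T vs A ✗; k=2: CT vs AC ✗; k=3: ACT vs ACT ✓; k=4: TACT vs ACTT ✗; k=5: CTACT vs ACTTA ✗; k=6: ACTACT vs ACTTAC ✗.
Only k = 3 is perfect, so the longest perfect 3' overlap is 3.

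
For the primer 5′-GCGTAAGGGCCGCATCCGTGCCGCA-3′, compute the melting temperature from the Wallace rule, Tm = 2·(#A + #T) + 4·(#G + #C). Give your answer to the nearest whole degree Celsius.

86°C

Base counts: A=4, T=3, G=9, C=9 (length 25).
Tm = 2·(4+3) + 4·(9+9) = 2·7 + 4·18 = 14 + 72 = 86°C.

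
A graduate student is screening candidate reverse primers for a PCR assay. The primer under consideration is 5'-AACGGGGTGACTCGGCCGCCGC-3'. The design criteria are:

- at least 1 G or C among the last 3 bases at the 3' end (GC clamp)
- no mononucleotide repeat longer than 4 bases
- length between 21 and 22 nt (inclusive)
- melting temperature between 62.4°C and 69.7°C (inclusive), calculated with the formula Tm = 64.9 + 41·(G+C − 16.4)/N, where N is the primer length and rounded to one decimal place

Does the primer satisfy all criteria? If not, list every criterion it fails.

Base counts: A=3, T=2, G=9, C=8 (length 22).
GC clamp: 3' end CGC has 3 G/C ✓
homopolymer run: longest run = 4 ✓
length: length 22 ✓
Tm: Tm = 64.9 + 41·(17 − 16.4)/22 = 66.0°C ✓

Meets all criteria.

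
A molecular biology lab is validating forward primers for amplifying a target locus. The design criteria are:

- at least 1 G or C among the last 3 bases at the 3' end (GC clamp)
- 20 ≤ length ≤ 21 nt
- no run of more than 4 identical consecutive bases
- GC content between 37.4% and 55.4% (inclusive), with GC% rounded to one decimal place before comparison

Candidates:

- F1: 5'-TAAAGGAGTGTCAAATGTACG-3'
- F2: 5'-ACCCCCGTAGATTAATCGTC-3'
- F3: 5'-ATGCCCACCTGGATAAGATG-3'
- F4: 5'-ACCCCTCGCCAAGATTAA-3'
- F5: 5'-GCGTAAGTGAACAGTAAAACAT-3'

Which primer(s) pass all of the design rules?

F1 and F3.

F1 (21 nt, A=8 T=5 G=6 C=2): 3' end ACG has 2 G/C ✓; length 21 ✓; longest run = 3 ✓; GC 8/21 = 38.1% ✓ — passes.
F2 (20 nt, A=5 T=5 G=3 C=7): 3' end GTC has 2 G/C ✓; length 20 ✓; longest run = 5, exceeds 4 ✗; GC 10/20 = 50.0% ✓ — fails.
F3 (20 nt, A=6 T=4 G=5 C=5): 3' end ATG has 1 G/C ✓; length 20 ✓; longest run = 3 ✓; GC 10/20 = 50.0% ✓ — passes.
F4 (18 nt, A=6 T=3 G=2 C=7): 3' end TAA has 0 G/C, need ≥1 ✗; length 18, outside 20–21 ✗; longest run = 4 ✓; GC 9/18 = 50.0% ✓ — fails.
F5 (22 nt, A=10 T=4 G=5 C=3): 3' end CAT has 1 G/C ✓; length 22, outside 20–21 ✗; longest run = 4 ✓; GC 8/22 = 36.4%, outside 37.4–55.4% ✗ — fails.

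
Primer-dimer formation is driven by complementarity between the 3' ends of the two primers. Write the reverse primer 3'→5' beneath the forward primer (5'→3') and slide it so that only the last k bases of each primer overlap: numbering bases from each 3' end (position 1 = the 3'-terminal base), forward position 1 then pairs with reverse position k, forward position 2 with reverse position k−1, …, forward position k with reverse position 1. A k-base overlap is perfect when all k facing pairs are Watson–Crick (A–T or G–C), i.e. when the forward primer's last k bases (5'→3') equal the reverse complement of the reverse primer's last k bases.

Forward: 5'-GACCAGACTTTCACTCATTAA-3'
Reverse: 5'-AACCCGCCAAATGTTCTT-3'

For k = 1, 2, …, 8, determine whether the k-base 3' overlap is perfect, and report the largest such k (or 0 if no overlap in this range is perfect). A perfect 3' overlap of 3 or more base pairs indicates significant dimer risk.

Longest perfect overlap: 2 complementary base pairs; below the dimer-risk threshold (threshold 3).

Last 8 bases (5'→3') — forward …CTCATTAA, reverse …ATGTTCTT.
Reverse complement of the reverse primer's last 8 bases: AAGAACAT; its first k bases are the reverse complement of the reverse primer's last k bases, so a perfect k-base overlap needs the forward primer's last k bases to equal them.
Comparing (forward last k vs required): k=1: A vs A ✓; k=2: AA vs AA ✓; k=3: TAA vs AAG ✗; k=4: TTAA vs AAGA ✗; k=5: ATTAA vs AAGAA ✗; k=6: CATTAA vs AAGAAC ✗; k=7: TCATTAA vs AAGAACA ✗; k=8: CTCATTAA vs AAGAACAT ✗.
Perfect overlaps at k = 1, 2; the largest is 2.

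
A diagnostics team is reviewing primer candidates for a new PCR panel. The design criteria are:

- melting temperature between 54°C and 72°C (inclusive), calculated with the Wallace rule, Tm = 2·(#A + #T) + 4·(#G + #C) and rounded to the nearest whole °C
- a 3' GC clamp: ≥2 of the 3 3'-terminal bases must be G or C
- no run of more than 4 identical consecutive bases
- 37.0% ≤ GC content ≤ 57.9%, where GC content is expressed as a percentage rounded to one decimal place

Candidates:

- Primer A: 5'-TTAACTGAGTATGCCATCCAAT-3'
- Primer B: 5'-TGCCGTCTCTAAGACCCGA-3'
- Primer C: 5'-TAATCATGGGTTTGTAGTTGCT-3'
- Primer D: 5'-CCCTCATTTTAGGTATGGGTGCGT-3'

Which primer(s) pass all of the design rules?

Primer B and Primer D.

Primer A (22 nt, A=7 T=7 G=3 C=5): Tm = 2·14 + 4·8 = 60°C ✓; 3' end AAT has 0 G/C, need ≥2 ✗; longest run = 2 ✓; GC 8/22 = 36.4%, outside 37.0–57.9% ✗ — fails.
Primer B (19 nt, A=4 T=4 G=4 C=7): Tm = 2·8 + 4·11 = 60°C ✓; 3' end CGA has 2 G/C ✓; longest run = 3 ✓; GC 11/19 = 57.9% ✓ — passes.
Primer C (22 nt, A=4 T=10 G=6 C=2): Tm = 2·14 + 4·8 = 60°C ✓; 3' end GCT has 2 G/C ✓; longest run = 3 ✓; GC 8/22 = 36.4%, outside 37.0–57.9% ✗ — fails.
Primer D (24 nt, A=3 T=9 G=7 C=5): Tm = 2·12 + 4·12 = 72°C ✓; 3' end CGT has 2 G/C ✓; longest run = 4 ✓; GC 12/24 = 50.0% ✓ — passes.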